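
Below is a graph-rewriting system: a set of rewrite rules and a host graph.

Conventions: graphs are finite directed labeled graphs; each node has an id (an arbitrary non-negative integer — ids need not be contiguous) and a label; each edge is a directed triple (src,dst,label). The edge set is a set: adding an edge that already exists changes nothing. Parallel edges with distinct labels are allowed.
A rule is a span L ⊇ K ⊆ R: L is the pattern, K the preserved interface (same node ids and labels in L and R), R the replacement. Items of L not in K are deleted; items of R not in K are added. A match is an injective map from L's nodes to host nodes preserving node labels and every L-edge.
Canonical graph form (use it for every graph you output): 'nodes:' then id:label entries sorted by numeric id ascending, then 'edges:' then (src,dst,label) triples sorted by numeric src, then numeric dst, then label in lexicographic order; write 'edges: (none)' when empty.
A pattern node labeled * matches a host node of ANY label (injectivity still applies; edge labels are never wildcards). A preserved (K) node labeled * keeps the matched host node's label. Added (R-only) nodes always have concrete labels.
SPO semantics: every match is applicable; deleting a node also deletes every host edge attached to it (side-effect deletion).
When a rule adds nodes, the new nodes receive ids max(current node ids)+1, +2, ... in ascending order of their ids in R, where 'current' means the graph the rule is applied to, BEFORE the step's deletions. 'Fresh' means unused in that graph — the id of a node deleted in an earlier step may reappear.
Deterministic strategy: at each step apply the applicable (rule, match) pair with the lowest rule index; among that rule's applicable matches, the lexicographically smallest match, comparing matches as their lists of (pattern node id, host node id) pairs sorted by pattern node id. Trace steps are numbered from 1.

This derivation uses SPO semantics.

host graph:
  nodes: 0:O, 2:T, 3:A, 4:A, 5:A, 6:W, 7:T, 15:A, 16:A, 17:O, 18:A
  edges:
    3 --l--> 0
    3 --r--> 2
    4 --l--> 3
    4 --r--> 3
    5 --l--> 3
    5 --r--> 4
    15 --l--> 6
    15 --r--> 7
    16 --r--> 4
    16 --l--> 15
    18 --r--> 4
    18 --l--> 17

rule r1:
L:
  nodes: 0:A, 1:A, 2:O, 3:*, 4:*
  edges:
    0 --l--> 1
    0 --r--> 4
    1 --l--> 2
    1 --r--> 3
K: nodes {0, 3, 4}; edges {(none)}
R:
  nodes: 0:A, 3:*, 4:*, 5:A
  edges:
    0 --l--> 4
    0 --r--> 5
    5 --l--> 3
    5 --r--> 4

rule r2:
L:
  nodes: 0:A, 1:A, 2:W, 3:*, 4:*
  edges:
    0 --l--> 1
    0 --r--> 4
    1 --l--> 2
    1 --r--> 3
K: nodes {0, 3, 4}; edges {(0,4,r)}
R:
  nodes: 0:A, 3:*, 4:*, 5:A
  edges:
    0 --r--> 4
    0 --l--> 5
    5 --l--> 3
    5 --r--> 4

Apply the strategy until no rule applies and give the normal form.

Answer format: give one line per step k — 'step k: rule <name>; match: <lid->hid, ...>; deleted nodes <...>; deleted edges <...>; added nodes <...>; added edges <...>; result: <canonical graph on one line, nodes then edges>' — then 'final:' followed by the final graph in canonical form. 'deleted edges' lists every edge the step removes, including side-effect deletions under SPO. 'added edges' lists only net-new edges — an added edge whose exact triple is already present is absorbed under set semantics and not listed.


step 1: rule r1; match: 0->5, 1->3, 2->0, 3->2, 4->4; deleted nodes 0, 3; deleted edges (3,0,l); (3,2,r); (4,3,l); (4,3,r); (5,3,l); (5,4,r); added nodes 19; added edges (5,4,l); (5,19,r); (19,2,l); (19,4,r); result: nodes: 2:T, 4:A, 5:A, 6:W, 7:T, 15:A, 16:A, 17:O, 18:A, 19:A edges: (5,4,l); (5,19,r); (15,6,l); (15,7,r); (16,4,r); (16,15,l); (18,4,r); (18,17,l); (19,2,l); (19,4,r)
step 2: rule r2; match: 0->16, 1->15, 2->6, 3->7, 4->4; deleted nodes 6, 15; deleted edges (15,6,l); (15,7,r); (16,15,l); added nodes 20; added edges (16,20,l); (20,4,r); (20,7,l); result: nodes: 2:T, 4:A, 5:A, 7:T, 16:A, 17:O, 18:A, 19:A, 20:A edges: (5,4,l); (5,19,r); (16,4,r); (16,20,l); (18,4,r); (18,17,l); (19,2,l); (19,4,r); (20,4,r); (20,7,l)
final:
nodes: 2:T, 4:A, 5:A, 7:T, 16:A, 17:O, 18:A, 19:A, 20:A
edges: (5,4,l); (5,19,r); (16,4,r); (16,20,l); (18,4,r); (18,17,l); (19,2,l); (19,4,r); (20,4,r); (20,7,l)


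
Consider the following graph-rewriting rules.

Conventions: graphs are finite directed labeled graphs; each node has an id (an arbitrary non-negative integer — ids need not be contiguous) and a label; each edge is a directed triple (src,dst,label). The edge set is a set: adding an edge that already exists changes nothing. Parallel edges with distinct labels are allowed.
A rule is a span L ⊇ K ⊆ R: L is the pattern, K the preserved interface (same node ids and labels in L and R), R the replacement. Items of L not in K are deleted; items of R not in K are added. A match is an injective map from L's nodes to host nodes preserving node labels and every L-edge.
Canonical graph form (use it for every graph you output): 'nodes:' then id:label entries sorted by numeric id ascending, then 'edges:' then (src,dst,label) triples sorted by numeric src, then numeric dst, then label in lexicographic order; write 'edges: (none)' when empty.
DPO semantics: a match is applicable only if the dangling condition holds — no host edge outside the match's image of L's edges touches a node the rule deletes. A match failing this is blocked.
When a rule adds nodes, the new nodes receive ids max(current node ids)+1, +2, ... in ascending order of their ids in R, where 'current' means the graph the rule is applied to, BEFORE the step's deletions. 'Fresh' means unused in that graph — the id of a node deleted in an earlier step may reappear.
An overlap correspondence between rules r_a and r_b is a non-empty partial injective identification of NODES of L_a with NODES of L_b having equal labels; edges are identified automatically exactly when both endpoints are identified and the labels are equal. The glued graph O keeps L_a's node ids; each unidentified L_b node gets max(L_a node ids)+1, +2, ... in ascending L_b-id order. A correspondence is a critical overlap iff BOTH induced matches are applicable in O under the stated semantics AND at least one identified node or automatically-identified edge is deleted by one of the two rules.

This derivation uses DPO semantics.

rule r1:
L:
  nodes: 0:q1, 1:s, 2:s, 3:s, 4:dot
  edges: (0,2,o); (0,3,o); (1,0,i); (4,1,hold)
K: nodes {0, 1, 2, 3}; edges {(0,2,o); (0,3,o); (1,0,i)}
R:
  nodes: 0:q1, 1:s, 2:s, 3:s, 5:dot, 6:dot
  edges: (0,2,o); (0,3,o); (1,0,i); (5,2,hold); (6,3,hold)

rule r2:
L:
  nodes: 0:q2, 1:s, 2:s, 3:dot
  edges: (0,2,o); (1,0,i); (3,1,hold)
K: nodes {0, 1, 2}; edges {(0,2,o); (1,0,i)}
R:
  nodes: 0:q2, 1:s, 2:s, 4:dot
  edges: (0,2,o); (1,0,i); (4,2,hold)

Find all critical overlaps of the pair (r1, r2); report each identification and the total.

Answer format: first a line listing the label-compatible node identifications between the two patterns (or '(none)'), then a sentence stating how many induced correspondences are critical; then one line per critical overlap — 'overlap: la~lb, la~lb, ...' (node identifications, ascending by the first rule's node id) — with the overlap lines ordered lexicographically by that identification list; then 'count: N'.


label-compatible node identifications between L(r1) and L(r2): 1~1, 1~2, 2~1, 2~2, 3~1, 3~2, 4~3
3 of the induced correspondences are critical overlaps of r1 and r2.
overlap: 1~1, 2~2, 4~3
overlap: 1~1, 3~2, 4~3
overlap: 1~1, 4~3
count: 3


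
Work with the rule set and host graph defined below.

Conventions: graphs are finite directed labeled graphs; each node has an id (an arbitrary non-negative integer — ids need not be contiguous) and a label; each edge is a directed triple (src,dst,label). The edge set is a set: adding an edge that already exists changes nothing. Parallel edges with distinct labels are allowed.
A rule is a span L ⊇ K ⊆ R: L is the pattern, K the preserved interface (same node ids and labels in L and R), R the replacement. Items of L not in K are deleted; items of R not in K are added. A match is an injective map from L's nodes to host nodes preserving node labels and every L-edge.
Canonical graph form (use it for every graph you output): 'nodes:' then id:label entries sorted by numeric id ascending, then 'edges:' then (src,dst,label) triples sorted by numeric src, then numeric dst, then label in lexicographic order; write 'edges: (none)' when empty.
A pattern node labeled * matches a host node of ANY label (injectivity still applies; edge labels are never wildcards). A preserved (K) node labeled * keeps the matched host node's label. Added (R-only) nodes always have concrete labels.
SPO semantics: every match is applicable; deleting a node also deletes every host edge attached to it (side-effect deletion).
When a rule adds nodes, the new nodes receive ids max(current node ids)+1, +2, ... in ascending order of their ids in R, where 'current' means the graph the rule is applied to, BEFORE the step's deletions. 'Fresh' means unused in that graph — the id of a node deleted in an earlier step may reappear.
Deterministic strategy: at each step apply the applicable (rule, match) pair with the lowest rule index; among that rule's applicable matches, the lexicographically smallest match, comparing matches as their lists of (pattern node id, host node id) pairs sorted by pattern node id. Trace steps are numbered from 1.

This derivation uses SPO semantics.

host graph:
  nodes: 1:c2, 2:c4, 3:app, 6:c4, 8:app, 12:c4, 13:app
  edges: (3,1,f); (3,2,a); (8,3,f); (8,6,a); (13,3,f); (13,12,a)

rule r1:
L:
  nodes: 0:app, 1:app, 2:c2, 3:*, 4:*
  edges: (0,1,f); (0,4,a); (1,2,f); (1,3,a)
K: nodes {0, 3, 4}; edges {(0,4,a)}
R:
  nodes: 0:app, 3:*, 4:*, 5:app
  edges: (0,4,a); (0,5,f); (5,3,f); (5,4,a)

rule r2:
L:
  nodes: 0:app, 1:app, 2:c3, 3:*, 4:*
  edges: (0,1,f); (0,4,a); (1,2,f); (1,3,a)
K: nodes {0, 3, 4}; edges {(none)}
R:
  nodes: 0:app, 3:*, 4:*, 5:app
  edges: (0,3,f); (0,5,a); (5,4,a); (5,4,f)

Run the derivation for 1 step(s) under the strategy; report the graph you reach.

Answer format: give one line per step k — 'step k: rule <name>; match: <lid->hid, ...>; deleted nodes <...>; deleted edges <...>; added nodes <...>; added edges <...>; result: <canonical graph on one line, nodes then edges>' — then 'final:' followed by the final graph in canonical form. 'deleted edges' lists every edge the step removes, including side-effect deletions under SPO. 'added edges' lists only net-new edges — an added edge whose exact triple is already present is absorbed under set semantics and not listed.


step 1: rule r1; match: 0->8, 1->3, 2->1, 3->2, 4->6; deleted nodes 1, 3; deleted edges (3,1,f); (3,2,a); (8,3,f); (13,3,f); added nodes 14; added edges (8,14,f); (14,2,f); (14,6,a); result: nodes: 2:c4, 6:c4, 8:app, 12:c4, 13:app, 14:app edges: (8,6,a); (8,14,f); (13,12,a); (14,2,f); (14,6,a)
final:
nodes: 2:c4, 6:c4, 8:app, 12:c4, 13:app, 14:app
edges: (8,6,a); (8,14,f); (13,12,a); (14,2,f); (14,6,a)


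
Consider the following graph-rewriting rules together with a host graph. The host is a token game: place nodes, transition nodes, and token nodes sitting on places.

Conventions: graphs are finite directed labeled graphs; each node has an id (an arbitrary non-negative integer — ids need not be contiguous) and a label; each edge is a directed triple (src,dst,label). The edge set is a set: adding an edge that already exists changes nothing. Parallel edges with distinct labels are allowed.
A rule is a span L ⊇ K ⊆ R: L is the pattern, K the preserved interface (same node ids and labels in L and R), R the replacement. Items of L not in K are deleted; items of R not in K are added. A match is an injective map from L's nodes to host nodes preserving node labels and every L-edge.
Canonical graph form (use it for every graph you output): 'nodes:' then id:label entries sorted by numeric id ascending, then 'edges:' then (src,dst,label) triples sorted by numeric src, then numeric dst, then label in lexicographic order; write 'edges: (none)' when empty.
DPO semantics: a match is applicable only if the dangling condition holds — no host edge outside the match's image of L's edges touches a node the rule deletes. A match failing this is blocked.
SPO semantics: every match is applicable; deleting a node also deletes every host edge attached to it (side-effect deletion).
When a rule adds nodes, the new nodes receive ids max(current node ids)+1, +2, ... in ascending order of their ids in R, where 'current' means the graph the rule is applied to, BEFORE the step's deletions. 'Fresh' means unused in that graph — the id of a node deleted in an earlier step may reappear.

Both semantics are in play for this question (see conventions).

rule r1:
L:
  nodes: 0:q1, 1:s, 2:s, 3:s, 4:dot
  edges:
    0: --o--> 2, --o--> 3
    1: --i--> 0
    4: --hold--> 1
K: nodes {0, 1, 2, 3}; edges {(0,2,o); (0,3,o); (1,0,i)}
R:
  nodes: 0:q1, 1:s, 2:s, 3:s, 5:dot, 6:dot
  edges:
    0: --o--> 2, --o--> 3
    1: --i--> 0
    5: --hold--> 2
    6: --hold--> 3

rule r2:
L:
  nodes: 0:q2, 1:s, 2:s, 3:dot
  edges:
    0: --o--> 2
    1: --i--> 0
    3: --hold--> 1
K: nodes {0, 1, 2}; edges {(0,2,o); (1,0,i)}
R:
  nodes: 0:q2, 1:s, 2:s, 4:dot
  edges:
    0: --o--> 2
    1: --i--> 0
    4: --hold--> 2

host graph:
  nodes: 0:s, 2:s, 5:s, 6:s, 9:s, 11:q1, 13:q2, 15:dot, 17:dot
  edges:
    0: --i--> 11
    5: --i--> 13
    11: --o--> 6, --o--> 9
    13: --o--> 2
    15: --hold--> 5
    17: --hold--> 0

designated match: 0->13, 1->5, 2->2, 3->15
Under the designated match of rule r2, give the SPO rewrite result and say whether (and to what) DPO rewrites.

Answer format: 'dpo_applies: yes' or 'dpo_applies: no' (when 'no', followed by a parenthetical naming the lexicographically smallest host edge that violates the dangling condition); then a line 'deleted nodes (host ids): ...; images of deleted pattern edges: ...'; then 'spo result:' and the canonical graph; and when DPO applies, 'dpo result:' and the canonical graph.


dpo_applies: yes
deleted nodes (host ids): 15; images of deleted pattern edges: (15,5,hold)
spo result:
nodes: 0:s, 2:s, 5:s, 6:s, 9:s, 11:q1, 13:q2, 17:dot, 18:dot
edges: (0,11,i); (5,13,i); (11,6,o); (11,9,o); (13,2,o); (17,0,hold); (18,2,hold)
dpo result:
nodes: 0:s, 2:s, 5:s, 6:s, 9:s, 11:q1, 13:q2, 17:dot, 18:dot
edges: (0,11,i); (5,13,i); (11,6,o); (11,9,o); (13,2,o); (17,0,hold); (18,2,hold)


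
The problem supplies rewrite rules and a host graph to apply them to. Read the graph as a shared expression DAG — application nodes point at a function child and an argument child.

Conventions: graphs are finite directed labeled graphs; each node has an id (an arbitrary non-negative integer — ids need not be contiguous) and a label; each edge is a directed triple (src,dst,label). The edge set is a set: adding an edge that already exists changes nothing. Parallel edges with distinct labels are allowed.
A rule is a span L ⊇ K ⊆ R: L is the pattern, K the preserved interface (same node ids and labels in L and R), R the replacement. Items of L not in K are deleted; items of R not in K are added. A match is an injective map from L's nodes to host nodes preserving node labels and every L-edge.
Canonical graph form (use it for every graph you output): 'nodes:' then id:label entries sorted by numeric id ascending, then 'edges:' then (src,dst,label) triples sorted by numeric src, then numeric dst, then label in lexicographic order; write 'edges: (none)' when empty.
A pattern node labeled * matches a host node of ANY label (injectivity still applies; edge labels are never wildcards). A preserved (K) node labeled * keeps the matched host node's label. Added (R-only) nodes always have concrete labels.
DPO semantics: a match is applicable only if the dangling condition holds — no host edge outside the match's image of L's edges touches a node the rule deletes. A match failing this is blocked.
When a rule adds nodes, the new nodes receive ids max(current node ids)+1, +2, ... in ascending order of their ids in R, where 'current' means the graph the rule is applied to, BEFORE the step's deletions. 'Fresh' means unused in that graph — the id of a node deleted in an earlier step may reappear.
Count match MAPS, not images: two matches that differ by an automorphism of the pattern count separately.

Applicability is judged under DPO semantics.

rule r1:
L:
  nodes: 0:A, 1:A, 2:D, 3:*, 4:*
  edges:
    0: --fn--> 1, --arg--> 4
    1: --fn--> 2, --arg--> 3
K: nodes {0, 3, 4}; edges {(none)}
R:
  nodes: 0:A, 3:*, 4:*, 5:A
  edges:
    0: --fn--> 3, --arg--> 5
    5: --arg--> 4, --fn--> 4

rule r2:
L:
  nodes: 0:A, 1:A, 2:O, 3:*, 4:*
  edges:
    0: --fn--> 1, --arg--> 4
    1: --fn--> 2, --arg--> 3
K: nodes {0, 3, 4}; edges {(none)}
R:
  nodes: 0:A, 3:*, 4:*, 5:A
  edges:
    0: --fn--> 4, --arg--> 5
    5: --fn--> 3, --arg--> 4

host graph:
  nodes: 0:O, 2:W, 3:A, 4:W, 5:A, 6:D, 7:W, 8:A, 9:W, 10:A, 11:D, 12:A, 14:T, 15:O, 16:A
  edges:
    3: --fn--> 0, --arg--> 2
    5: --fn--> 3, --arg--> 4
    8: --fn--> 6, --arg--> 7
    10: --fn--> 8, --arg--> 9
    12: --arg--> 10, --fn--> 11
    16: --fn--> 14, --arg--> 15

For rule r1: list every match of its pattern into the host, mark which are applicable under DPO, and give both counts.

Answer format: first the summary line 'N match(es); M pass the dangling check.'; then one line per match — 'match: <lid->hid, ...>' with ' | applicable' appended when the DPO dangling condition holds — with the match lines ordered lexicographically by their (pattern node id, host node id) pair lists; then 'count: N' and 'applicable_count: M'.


1 match(es); 1 pass the dangling check.
match: 0->10, 1->8, 2->6, 3->7, 4->9 | applicable
count: 1
applicable_count: 1


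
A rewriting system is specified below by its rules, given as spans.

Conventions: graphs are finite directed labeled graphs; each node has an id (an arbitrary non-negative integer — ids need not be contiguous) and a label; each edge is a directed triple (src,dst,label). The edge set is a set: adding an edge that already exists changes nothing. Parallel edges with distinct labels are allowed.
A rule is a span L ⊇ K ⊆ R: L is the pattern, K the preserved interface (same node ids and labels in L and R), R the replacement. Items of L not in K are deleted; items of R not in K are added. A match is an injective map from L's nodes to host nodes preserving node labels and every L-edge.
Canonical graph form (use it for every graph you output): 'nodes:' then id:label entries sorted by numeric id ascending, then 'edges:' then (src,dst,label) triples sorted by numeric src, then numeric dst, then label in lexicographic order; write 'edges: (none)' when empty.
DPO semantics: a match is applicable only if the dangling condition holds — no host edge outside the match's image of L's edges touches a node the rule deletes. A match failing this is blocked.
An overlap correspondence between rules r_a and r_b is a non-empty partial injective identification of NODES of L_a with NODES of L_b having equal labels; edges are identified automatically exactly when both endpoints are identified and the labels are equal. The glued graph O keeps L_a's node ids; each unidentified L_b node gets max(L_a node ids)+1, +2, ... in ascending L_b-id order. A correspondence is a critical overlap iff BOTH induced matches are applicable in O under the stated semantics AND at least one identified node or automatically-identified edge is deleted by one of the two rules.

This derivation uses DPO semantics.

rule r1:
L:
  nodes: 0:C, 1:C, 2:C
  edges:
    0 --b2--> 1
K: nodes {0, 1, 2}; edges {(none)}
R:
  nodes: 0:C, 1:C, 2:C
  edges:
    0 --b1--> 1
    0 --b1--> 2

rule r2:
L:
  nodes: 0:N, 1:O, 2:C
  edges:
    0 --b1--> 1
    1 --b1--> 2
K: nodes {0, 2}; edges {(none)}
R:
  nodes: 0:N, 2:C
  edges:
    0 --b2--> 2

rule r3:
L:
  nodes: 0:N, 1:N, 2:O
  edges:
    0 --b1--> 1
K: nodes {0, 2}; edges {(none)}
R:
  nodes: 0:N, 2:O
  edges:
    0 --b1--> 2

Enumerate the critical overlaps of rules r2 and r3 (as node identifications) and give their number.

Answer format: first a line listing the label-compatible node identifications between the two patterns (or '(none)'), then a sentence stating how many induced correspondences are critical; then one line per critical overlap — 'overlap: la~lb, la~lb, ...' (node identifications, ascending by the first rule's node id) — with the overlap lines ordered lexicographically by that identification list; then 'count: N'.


label-compatible node identifications between L(r2) and L(r3): 0~0, 0~1, 1~2
2 of the induced correspondences are critical overlaps of r2 and r3.
overlap: 0~0, 1~2
overlap: 1~2
count: 2


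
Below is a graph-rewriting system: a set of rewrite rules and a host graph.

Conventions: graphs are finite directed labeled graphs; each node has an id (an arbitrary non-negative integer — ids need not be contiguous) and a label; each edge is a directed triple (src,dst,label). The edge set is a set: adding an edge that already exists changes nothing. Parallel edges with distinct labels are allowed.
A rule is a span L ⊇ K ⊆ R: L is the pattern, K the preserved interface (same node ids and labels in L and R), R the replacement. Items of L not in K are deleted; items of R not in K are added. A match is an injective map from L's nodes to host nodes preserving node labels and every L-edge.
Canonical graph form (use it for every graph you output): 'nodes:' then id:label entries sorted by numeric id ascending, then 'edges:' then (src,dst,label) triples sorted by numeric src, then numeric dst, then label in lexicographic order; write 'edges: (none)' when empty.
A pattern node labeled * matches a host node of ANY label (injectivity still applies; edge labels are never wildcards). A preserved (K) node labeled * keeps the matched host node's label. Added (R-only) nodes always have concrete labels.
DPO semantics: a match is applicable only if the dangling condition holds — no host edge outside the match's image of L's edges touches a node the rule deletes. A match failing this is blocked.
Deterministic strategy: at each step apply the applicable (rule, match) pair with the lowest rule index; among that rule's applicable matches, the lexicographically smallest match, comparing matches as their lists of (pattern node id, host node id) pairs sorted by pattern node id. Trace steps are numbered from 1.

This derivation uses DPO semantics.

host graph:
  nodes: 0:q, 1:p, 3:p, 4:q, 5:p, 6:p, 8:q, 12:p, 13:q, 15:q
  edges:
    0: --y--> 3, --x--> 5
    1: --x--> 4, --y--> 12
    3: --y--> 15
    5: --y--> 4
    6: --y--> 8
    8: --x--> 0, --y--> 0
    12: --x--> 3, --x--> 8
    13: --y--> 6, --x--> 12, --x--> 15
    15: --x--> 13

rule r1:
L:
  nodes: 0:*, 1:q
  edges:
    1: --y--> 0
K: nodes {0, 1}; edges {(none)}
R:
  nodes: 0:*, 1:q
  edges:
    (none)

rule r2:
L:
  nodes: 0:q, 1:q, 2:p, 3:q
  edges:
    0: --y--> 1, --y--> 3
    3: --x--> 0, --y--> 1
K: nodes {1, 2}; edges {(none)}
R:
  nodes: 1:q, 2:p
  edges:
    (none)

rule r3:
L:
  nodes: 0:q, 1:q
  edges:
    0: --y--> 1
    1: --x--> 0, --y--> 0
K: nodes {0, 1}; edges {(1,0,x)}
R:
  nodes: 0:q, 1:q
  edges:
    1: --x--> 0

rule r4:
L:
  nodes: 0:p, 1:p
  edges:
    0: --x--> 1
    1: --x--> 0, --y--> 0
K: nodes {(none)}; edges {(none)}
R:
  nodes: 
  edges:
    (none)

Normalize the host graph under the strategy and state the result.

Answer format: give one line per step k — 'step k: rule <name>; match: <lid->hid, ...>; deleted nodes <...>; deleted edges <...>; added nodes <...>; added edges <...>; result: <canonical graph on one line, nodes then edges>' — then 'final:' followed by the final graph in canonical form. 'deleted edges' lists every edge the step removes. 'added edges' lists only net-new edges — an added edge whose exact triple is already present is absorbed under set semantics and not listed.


step 1: rule r1; match: 0->0, 1->8; deleted nodes (none); deleted edges (8,0,y); added nodes (none); added edges (none); result: nodes: 0:q, 1:p, 3:p, 4:q, 5:p, 6:p, 8:q, 12:p, 13:q, 15:q edges: (0,3,y); (0,5,x); (1,4,x); (1,12,y); (3,15,y); (5,4,y); (6,8,y); (8,0,x); (12,3,x); (12,8,x); (13,6,y); (13,12,x); (13,15,x); (15,13,x)
step 2: rule r1; match: 0->3, 1->0; deleted nodes (none); deleted edges (0,3,y); added nodes (none); added edges (none); result: nodes: 0:q, 1:p, 3:p, 4:q, 5:p, 6:p, 8:q, 12:p, 13:q, 15:q edges: (0,5,x); (1,4,x); (1,12,y); (3,15,y); (5,4,y); (6,8,y); (8,0,x); (12,3,x); (12,8,x); (13,6,y); (13,12,x); (13,15,x); (15,13,x)
step 3: rule r1; match: 0->6, 1->13; deleted nodes (none); deleted edges (13,6,y); added nodes (none); added edges (none); result: nodes: 0:q, 1:p, 3:p, 4:q, 5:p, 6:p, 8:q, 12:p, 13:q, 15:q edges: (0,5,x); (1,4,x); (1,12,y); (3,15,y); (5,4,y); (6,8,y); (8,0,x); (12,3,x); (12,8,x); (13,12,x); (13,15,x); (15,13,x)
final:
nodes: 0:q, 1:p, 3:p, 4:q, 5:p, 6:p, 8:q, 12:p, 13:q, 15:q
edges: (0,5,x); (1,4,x); (1,12,y); (3,15,y); (5,4,y); (6,8,y); (8,0,x); (12,3,x); (12,8,x); (13,12,x); (13,15,x); (15,13,x)


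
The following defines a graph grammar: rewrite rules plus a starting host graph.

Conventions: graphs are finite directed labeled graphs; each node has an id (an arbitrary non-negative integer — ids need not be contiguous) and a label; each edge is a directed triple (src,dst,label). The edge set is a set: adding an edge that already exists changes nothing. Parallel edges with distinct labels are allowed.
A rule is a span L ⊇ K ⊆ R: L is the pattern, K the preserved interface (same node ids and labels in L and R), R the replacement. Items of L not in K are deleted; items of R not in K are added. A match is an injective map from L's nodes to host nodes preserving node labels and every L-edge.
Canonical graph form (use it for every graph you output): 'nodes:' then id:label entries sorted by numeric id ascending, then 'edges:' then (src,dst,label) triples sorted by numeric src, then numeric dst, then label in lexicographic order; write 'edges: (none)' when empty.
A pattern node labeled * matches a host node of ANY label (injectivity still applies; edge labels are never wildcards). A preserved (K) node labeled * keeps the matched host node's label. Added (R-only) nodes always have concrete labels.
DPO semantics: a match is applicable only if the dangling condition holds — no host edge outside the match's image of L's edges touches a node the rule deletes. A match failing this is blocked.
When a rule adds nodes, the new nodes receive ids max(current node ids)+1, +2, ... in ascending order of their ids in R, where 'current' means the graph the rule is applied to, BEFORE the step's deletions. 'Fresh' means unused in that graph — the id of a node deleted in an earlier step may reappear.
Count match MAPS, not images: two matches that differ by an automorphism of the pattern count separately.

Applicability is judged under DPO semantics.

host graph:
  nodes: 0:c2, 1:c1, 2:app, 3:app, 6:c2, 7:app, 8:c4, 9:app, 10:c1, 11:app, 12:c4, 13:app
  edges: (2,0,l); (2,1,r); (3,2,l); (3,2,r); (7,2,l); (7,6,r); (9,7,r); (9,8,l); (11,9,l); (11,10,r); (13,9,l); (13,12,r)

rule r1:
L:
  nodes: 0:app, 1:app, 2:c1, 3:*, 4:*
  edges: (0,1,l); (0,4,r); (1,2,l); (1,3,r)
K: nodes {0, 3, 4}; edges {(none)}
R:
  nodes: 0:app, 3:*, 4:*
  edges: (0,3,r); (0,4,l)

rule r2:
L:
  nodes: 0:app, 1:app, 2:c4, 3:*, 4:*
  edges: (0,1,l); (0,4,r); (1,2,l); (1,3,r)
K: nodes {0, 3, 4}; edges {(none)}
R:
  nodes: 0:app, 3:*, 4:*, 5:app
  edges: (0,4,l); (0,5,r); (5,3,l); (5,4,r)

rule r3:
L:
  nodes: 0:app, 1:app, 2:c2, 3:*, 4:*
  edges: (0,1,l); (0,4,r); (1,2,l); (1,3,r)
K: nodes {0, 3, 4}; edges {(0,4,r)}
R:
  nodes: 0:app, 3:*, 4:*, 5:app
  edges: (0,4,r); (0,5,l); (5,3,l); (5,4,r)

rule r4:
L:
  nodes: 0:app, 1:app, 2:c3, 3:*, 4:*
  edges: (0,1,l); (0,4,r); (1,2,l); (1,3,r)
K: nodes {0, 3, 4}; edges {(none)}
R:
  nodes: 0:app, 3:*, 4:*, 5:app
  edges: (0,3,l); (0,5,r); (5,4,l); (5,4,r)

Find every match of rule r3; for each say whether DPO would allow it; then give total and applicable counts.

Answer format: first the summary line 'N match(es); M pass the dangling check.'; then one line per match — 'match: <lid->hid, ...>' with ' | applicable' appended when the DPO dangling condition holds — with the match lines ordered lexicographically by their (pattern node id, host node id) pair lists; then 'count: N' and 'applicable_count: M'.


1 match(es); 0 pass the dangling check.
match: 0->7, 1->2, 2->0, 3->1, 4->6
count: 1
applicable_count: 0


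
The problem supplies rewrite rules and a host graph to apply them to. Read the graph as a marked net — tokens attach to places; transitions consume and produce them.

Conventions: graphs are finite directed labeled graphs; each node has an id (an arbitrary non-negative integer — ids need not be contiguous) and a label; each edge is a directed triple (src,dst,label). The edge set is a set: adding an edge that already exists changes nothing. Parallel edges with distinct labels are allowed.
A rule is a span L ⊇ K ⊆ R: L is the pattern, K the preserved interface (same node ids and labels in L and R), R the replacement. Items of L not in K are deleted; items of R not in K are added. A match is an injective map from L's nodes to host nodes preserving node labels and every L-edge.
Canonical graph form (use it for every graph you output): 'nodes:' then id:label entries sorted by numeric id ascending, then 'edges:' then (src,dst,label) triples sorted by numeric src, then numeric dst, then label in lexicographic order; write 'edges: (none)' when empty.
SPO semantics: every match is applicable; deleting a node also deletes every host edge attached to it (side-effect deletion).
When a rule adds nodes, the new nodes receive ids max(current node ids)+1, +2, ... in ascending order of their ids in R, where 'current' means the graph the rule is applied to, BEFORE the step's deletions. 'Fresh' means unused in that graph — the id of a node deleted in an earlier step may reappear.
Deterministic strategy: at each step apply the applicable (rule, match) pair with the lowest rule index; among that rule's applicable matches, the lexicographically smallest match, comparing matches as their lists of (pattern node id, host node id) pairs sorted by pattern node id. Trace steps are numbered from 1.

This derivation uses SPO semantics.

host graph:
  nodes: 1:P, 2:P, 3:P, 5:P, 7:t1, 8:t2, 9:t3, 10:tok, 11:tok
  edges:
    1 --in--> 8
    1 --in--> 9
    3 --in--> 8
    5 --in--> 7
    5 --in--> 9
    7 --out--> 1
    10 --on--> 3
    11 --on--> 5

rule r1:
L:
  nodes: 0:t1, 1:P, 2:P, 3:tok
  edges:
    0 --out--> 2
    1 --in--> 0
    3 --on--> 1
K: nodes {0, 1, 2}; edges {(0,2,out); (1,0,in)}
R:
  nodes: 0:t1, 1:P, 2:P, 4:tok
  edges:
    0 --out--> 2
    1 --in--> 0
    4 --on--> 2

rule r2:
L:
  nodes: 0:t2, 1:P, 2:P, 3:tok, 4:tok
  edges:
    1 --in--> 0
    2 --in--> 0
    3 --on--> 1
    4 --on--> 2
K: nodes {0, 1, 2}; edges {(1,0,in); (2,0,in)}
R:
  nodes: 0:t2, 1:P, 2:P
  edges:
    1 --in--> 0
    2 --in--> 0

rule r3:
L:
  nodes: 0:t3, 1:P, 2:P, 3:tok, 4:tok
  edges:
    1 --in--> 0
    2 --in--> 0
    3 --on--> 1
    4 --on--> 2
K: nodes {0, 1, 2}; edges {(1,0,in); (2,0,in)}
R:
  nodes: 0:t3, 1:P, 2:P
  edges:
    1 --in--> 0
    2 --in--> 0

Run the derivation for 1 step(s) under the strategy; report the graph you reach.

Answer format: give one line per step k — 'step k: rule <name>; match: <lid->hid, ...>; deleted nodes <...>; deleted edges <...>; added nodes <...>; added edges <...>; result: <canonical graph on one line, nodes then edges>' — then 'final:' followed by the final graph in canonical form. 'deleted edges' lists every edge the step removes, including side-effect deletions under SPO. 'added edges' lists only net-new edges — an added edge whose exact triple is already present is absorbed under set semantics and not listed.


step 1: rule r1; match: 0->7, 1->5, 2->1, 3->11; deleted nodes 11; deleted edges (11,5,on); added nodes 12; added edges (12,1,on); result: nodes: 1:P, 2:P, 3:P, 5:P, 7:t1, 8:t2, 9:t3, 10:tok, 12:tok edges: (1,8,in); (1,9,in); (3,8,in); (5,7,in); (5,9,in); (7,1,out); (10,3,on); (12,1,on)
final:
nodes: 1:P, 2:P, 3:P, 5:P, 7:t1, 8:t2, 9:t3, 10:tok, 12:tok
edges: (1,8,in); (1,9,in); (3,8,in); (5,7,in); (5,9,in); (7,1,out); (10,3,on); (12,1,on)


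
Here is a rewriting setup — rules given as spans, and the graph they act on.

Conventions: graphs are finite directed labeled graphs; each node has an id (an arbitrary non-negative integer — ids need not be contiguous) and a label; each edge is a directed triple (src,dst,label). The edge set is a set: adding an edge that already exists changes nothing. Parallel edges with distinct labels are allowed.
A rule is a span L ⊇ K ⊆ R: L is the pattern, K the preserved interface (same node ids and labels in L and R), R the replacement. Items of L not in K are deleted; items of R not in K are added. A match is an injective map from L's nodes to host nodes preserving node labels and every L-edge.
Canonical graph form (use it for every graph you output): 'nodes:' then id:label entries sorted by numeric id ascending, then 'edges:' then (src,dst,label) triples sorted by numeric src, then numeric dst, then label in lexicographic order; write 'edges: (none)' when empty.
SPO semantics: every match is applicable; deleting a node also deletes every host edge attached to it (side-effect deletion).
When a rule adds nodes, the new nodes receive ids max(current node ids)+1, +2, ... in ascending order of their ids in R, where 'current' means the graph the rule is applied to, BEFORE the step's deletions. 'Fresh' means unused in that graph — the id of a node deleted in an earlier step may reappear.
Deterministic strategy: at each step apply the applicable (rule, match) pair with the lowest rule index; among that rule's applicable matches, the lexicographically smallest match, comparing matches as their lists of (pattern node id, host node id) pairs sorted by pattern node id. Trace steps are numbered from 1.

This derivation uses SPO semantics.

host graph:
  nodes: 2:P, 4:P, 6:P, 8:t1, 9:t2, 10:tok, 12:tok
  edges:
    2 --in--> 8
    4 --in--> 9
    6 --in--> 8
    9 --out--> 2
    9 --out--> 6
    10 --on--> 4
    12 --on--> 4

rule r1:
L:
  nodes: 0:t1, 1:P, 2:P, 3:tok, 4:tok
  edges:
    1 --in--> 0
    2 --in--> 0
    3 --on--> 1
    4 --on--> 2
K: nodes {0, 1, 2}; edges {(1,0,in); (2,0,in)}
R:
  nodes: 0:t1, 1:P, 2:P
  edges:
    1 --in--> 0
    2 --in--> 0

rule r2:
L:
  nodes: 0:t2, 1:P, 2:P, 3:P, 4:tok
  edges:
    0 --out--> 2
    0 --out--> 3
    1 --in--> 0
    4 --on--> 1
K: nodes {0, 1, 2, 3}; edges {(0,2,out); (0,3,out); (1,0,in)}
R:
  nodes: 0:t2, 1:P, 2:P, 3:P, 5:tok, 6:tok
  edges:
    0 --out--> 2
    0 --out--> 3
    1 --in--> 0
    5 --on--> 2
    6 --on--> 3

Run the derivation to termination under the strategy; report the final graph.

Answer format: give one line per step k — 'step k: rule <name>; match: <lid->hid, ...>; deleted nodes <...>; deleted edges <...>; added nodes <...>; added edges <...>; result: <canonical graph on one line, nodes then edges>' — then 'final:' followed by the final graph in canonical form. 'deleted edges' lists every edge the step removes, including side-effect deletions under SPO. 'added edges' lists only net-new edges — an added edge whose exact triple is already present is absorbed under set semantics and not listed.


step 1: rule r2; match: 0->9, 1->4, 2->2, 3->6, 4->10; deleted nodes 10; deleted edges (10,4,on); added nodes 13, 14; added edges (13,2,on); (14,6,on); result: nodes: 2:P, 4:P, 6:P, 8:t1, 9:t2, 12:tok, 13:tok, 14:tok edges: (2,8,in); (4,9,in); (6,8,in); (9,2,out); (9,6,out); (12,4,on); (13,2,on); (14,6,on)
step 2: rule r1; match: 0->8, 1->2, 2->6, 3->13, 4->14; deleted nodes 13, 14; deleted edges (13,2,on); (14,6,on); added nodes (none); added edges (none); result: nodes: 2:P, 4:P, 6:P, 8:t1, 9:t2, 12:tok edges: (2,8,in); (4,9,in); (6,8,in); (9,2,out); (9,6,out); (12,4,on)
step 3: rule r2; match: 0->9, 1->4, 2->2, 3->6, 4->12; deleted nodes 12; deleted edges (12,4,on); added nodes 13, 14; added edges (13,2,on); (14,6,on); result: nodes: 2:P, 4:P, 6:P, 8:t1, 9:t2, 13:tok, 14:tok edges: (2,8,in); (4,9,in); (6,8,in); (9,2,out); (9,6,out); (13,2,on); (14,6,on)
step 4: rule r1; match: 0->8, 1->2, 2->6, 3->13, 4->14; deleted nodes 13, 14; deleted edges (13,2,on); (14,6,on); added nodes (none); added edges (none); result: nodes: 2:P, 4:P, 6:P, 8:t1, 9:t2 edges: (2,8,in); (4,9,in); (6,8,in); (9,2,out); (9,6,out)
final:
nodes: 2:P, 4:P, 6:P, 8:t1, 9:t2
edges: (2,8,in); (4,9,in); (6,8,in); (9,2,out); (9,6,out)


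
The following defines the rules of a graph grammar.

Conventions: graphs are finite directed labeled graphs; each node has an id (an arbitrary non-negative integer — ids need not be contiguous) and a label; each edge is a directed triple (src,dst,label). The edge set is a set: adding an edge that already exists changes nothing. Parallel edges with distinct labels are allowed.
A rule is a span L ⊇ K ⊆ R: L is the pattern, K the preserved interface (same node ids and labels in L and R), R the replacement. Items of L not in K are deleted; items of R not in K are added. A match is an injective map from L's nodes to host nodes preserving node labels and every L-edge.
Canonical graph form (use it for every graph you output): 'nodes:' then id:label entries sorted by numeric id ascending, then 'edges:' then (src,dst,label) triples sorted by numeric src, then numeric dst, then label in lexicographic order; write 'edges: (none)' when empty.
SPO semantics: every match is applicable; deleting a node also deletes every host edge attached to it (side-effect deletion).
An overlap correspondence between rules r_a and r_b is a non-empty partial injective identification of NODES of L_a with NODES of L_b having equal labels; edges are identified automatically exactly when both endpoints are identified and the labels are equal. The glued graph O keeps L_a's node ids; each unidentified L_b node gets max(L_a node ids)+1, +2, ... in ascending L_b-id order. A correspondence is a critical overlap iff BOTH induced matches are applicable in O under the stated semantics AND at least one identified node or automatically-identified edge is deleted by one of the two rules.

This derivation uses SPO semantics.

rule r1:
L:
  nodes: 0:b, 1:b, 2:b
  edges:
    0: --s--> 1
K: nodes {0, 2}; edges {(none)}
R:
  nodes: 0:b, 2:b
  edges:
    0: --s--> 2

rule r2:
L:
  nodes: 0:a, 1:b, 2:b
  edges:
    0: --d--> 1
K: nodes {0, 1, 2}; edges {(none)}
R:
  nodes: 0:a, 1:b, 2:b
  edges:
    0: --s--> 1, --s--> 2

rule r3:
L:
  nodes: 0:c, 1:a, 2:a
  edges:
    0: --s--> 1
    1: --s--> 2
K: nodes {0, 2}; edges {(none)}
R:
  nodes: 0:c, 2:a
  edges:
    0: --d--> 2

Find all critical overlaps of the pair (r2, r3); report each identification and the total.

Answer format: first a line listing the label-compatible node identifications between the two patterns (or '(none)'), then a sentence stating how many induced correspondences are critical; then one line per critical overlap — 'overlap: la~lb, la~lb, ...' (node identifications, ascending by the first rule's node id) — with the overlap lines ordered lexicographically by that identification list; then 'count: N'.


label-compatible node identifications between L(r2) and L(r3): 0~1, 0~2
1 of the induced correspondences is a critical overlap of r2 and r3.
overlap: 0~1
count: 1


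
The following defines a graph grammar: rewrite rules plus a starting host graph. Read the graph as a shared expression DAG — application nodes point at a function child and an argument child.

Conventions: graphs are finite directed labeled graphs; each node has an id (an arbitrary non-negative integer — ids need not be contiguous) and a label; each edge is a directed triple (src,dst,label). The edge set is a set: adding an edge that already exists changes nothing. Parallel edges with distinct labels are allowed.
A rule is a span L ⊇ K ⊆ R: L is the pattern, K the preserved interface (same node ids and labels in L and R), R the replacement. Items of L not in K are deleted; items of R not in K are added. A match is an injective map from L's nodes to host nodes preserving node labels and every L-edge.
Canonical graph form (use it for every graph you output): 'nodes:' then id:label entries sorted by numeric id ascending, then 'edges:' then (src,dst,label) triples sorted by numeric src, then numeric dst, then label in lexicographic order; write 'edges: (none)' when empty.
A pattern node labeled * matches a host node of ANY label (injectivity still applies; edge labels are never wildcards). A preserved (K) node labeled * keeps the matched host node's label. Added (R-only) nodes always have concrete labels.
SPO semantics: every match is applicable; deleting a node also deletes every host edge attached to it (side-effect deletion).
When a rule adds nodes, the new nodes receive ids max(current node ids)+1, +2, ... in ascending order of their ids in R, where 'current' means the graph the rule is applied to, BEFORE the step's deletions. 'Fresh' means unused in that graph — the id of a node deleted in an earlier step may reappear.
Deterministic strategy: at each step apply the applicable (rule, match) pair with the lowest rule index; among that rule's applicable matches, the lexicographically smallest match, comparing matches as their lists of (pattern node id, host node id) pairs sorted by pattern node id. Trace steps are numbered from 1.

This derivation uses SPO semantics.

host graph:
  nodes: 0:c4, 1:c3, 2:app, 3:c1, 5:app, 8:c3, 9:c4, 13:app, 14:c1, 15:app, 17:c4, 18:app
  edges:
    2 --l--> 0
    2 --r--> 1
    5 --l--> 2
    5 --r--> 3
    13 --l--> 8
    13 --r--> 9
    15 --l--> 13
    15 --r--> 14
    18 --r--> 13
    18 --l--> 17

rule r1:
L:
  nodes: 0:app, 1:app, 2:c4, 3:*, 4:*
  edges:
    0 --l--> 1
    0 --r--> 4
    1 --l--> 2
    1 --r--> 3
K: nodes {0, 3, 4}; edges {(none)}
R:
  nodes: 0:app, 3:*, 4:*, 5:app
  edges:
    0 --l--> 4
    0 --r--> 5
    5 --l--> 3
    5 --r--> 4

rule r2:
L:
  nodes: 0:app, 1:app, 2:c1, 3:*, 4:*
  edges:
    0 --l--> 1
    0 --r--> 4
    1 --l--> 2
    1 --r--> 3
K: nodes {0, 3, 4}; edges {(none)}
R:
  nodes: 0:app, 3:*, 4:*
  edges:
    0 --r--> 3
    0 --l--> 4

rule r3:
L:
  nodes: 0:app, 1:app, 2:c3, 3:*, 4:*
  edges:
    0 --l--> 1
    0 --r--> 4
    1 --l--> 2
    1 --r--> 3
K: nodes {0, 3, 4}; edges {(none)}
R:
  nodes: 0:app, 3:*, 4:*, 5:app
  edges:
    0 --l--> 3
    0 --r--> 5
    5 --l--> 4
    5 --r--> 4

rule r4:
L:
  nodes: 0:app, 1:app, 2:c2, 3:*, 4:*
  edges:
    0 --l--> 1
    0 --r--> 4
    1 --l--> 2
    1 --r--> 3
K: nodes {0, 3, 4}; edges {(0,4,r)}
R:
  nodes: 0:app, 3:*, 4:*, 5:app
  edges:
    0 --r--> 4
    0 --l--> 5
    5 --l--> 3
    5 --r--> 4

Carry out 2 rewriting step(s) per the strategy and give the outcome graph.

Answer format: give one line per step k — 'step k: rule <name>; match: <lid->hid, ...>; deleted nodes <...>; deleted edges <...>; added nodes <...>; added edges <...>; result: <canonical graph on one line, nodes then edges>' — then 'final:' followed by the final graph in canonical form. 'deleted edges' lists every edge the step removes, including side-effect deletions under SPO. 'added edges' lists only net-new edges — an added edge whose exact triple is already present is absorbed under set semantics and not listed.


step 1: rule r1; match: 0->5, 1->2, 2->0, 3->1, 4->3; deleted nodes 0, 2; deleted edges (2,0,l); (2,1,r); (5,2,l); (5,3,r); added nodes 19; added edges (5,3,l); (5,19,r); (19,1,l); (19,3,r); result: nodes: 1:c3, 3:c1, 5:app, 8:c3, 9:c4, 13:app, 14:c1, 15:app, 17:c4, 18:app, 19:app edges: (5,3,l); (5,19,r); (13,8,l); (13,9,r); (15,13,l); (15,14,r); (18,13,r); (18,17,l); (19,1,l); (19,3,r)
step 2: rule r3; match: 0->15, 1->13, 2->8, 3->9, 4->14; deleted nodes 8, 13; deleted edges (13,8,l); (13,9,r); (15,13,l); (15,14,r); (18,13,r); added nodes 20; added edges (15,9,l); (15,20,r); (20,14,l); (20,14,r); result: nodes: 1:c3, 3:c1, 5:app, 9:c4, 14:c1, 15:app, 17:c4, 18:app, 19:app, 20:app edges: (5,3,l); (5,19,r); (15,9,l); (15,20,r); (18,17,l); (19,1,l); (19,3,r); (20,14,l); (20,14,r)
final:
nodes: 1:c3, 3:c1, 5:app, 9:c4, 14:c1, 15:app, 17:c4, 18:app, 19:app, 20:app
edges: (5,3,l); (5,19,r); (15,9,l); (15,20,r); (18,17,l); (19,1,l); (19,3,r); (20,14,l); (20,14,r)
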